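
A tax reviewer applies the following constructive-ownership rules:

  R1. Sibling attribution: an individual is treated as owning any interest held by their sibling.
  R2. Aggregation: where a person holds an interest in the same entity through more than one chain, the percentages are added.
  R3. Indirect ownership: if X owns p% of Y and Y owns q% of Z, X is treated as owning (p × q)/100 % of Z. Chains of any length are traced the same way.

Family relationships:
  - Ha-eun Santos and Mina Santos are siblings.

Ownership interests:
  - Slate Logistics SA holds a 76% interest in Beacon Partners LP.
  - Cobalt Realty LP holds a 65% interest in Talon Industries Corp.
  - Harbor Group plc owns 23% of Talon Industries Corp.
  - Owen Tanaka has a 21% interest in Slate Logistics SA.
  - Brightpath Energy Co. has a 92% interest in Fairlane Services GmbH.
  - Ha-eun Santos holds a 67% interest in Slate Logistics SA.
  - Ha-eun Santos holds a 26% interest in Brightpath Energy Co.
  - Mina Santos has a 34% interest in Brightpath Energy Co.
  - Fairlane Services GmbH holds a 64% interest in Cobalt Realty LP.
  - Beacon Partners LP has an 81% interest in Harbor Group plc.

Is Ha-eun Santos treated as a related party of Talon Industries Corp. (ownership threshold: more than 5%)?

By sibling attribution (R1), Ha-eun Santos is treated as also owning Mina Santos's interest in Brightpath Energy Co, giving 26% + 34% = 60%.
Chain via Slate Logistics SA → Beacon Partners LP → Harbor Group plc (R3): 67% × 76% × 81% × 23% = 9.486396% of Talon Industries Corp.
Chain via Brightpath Energy Co. → Fairlane Services GmbH → Cobalt Realty LP (R3): 60% × 92% × 64% × 65% = 22.9632% of Talon Industries Corp.
Aggregating (R2): 9.486396% + 22.9632% = 32.449596%.
32.449596% exceeds the 5% threshold, so Ha-eun is a related party to Talon Industries Corp.

Yes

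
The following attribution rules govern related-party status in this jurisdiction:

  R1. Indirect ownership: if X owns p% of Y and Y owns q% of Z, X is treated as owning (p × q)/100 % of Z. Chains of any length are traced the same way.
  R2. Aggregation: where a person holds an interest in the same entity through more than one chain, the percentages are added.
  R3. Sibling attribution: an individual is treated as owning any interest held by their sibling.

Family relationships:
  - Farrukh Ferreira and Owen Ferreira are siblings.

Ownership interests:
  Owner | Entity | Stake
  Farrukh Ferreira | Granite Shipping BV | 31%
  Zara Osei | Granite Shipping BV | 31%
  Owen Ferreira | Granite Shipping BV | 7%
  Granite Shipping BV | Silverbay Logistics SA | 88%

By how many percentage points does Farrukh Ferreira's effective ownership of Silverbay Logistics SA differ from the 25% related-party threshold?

By sibling attribution (R3), Farrukh Ferreira is treated as also owning Owen Ferreira's interest in Granite Shipping BV, giving 31% + 7% = 38%.
Chain via Granite Shipping BV (R1): 38% × 88% = 33.44% of Silverbay Logistics SA.
33.44% exceeds the 25% threshold by 8.44 percentage points.

8.44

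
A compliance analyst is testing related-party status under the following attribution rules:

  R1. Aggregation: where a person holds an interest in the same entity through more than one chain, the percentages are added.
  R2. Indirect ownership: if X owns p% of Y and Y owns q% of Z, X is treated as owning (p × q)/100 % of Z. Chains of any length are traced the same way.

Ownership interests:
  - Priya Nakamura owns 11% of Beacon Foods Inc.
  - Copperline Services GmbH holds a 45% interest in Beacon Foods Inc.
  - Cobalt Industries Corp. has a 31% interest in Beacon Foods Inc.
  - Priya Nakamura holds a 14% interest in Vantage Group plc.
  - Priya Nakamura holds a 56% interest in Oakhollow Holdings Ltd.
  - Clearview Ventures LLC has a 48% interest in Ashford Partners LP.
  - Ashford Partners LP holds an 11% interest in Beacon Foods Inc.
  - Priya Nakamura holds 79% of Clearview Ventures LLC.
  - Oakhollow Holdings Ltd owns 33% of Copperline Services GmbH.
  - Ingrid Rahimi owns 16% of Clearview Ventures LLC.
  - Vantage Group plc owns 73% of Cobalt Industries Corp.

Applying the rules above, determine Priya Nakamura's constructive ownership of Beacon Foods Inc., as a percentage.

Chain via Oakhollow Holdings Ltd → Copperline Services GmbH (R2): 56% × 33% × 45% = 8.316% of Beacon Foods Inc.
Chain via Clearview Ventures LLC → Ashford Partners LP (R2): 79% × 48% × 11% = 4.1712% of Beacon Foods Inc.
Chain via Vantage Group plc → Cobalt Industries Corp. (R2): 14% × 73% × 31% = 3.1682% of Beacon Foods Inc.
Direct interest in Beacon Foods Inc: 11%.
Aggregating (R1): 8.316% + 4.1712% + 3.1682% + 11% = 26.6554%.

26.6554%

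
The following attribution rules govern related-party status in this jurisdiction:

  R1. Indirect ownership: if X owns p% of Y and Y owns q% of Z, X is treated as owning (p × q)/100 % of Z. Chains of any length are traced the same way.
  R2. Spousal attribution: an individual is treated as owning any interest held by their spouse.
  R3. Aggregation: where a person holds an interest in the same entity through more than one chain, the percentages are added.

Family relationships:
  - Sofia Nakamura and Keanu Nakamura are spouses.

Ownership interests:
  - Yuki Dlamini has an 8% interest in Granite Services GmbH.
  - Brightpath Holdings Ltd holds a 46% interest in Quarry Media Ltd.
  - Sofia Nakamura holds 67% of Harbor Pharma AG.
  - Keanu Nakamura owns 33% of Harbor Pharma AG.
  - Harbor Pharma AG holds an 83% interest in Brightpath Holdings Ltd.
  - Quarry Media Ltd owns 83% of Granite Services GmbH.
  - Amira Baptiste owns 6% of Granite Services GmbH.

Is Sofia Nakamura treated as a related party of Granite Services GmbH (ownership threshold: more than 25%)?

By spousal attribution (R2), Sofia Nakamura is treated as also owning Keanu Nakamura's interest in Harbor Pharma AG, giving 67% + 33% = 100%.
Chain via Harbor Pharma AG → Brightpath Holdings Ltd → Quarry Media Ltd (R1): 100% × 83% × 46% × 83% = 31.6894% of Granite Services GmbH.
31.6894% exceeds the 25% threshold, so Sofia is a related party to Granite Services GmbH.

Yes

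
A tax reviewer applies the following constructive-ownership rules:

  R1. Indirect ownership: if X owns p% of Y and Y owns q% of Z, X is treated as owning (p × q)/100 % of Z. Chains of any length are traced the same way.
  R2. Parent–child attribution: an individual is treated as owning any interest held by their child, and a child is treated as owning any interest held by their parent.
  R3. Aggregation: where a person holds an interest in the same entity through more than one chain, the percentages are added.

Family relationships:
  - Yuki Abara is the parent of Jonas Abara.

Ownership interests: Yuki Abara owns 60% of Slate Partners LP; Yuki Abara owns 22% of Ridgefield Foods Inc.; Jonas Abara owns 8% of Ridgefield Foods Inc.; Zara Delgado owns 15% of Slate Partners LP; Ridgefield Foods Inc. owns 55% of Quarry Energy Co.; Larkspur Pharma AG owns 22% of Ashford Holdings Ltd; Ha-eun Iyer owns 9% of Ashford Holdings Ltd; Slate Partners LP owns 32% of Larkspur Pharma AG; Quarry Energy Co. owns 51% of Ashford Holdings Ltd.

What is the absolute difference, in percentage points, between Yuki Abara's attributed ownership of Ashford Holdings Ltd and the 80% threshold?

By parent–child attribution (R2), Yuki Abara is treated as also owning Jonas Abara's interest in Ridgefield Foods Inc, giving 22% + 8% = 30%.
Chain via Slate Partners LP → Larkspur Pharma AG (R1): 60% × 32% × 22% = 4.224% of Ashford Holdings Ltd.
Chain via Ridgefield Foods Inc. → Quarry Energy Co. (R1): 30% × 55% × 51% = 8.415% of Ashford Holdings Ltd.
Aggregating (R3): 4.224% + 8.415% = 12.639%.
12.639% falls short of the 80% threshold by 67.361 percentage points.

67.361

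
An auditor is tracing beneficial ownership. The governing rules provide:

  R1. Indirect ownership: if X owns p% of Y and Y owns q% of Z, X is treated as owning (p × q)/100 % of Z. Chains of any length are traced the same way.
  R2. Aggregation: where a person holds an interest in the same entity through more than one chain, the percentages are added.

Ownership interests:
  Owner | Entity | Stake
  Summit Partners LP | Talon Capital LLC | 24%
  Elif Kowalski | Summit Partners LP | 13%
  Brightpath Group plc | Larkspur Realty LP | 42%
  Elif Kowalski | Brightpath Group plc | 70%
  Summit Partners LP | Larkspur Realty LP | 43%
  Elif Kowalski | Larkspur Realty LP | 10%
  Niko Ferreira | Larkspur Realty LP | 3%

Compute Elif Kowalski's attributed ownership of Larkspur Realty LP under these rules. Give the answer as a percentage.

Chain via Summit Partners LP (R1): 13% × 43% = 5.59% of Larkspur Realty LP.
Chain via Brightpath Group plc (R1): 70% × 42% = 29.4% of Larkspur Realty LP.
Direct interest in Larkspur Realty LP: 10%.
Aggregating (R2): 5.59% + 29.4% + 10% = 44.99%.

44.99%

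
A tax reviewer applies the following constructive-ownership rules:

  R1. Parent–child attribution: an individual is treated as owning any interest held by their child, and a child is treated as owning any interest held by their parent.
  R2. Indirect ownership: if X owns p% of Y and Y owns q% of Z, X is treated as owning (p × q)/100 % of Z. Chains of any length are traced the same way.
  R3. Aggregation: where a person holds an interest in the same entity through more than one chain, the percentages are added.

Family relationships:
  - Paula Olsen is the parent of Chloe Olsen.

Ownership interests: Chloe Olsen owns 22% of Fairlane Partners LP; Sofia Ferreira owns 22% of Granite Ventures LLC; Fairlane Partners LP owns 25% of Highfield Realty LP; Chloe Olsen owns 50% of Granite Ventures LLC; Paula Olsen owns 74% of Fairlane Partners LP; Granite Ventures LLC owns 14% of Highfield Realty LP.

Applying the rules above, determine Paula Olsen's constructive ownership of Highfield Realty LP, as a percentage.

By parent–child attribution (R1), Paula Olsen is treated as also owning Chloe Olsen's interest in Fairlane Partners LP, giving 74% + 22% = 96%.
By parent–child attribution (R1), Paula Olsen is treated as owning Chloe Olsen's 50% interest in Granite Ventures LLC.
Chain via Fairlane Partners LP (R2): 96% × 25% = 24% of Highfield Realty LP.
Chain via Granite Ventures LLC (R2): 50% × 14% = 7% of Highfield Realty LP.
Aggregating (R3): 24% + 7% = 31%.

31%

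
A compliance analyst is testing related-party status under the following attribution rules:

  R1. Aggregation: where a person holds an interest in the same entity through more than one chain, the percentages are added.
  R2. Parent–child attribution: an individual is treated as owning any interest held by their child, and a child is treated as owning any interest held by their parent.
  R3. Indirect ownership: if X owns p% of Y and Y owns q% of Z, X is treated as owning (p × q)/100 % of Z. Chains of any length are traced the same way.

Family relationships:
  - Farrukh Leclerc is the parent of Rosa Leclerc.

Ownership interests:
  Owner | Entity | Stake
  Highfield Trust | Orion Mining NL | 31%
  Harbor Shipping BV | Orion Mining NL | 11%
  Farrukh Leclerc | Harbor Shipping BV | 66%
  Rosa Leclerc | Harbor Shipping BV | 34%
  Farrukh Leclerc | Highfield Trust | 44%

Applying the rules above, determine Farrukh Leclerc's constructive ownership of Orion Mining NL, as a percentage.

By parent–child attribution (R2), Farrukh Leclerc is treated as also owning Rosa Leclerc's interest in Harbor Shipping BV, giving 66% + 34% = 100%.
Chain via Highfield Trust (R3): 44% × 31% = 13.64% of Orion Mining NL.
Chain via Harbor Shipping BV (R3): 100% × 11% = 11% of Orion Mining NL.
Aggregating (R1): 13.64% + 11% = 24.64%.

24.64%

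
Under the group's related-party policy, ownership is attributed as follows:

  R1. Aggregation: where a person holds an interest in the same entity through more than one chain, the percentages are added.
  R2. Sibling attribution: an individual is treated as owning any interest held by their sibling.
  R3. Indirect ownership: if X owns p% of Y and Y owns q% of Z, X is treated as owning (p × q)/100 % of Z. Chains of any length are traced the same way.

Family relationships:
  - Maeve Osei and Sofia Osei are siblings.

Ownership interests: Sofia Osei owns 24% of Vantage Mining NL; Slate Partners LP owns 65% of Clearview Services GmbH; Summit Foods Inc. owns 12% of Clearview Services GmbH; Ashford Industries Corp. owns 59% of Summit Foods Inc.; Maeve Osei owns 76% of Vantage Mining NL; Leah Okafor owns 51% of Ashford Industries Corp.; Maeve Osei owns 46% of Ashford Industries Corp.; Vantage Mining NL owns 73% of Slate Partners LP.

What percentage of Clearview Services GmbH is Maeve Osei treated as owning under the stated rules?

50.7068%

By sibling attribution (R2), Maeve Osei is treated as also owning Sofia Osei's interest in Vantage Mining NL, giving 76% + 24% = 100%.
Chain via Vantage Mining NL → Slate Partners LP (R3): 100% × 73% × 65% = 47.45% of Clearview Services GmbH.
Chain via Ashford Industries Corp. → Summit Foods Inc. (R3): 46% × 59% × 12% = 3.2568% of Clearview Services GmbH.
Aggregating (R1): 47.45% + 3.2568% = 50.7068%.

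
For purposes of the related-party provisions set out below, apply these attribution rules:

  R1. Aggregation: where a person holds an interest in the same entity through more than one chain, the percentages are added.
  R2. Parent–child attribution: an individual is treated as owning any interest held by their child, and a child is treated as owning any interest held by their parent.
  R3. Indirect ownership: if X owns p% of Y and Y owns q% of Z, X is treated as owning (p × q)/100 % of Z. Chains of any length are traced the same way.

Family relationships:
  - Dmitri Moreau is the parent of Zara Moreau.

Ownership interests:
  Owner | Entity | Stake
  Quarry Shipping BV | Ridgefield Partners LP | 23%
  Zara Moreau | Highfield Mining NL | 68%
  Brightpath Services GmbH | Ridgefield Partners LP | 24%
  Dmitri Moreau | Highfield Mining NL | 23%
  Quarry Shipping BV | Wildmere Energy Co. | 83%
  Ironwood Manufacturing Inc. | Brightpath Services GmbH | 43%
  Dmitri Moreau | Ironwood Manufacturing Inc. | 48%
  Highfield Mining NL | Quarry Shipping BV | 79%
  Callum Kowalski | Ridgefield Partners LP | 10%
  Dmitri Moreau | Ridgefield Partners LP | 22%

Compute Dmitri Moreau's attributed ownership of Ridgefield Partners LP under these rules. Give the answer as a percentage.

By parent–child attribution (R2), Dmitri Moreau is treated as also owning Zara Moreau's interest in Highfield Mining NL, giving 23% + 68% = 91%.
Chain via Ironwood Manufacturing Inc. → Brightpath Services GmbH (R3): 48% × 43% × 24% = 4.9536% of Ridgefield Partners LP.
Chain via Highfield Mining NL → Quarry Shipping BV (R3): 91% × 79% × 23% = 16.5347% of Ridgefield Partners LP.
Direct interest in Ridgefield Partners LP: 22%.
Aggregating (R1): 4.9536% + 16.5347% + 22% = 43.4883%.

43.4883%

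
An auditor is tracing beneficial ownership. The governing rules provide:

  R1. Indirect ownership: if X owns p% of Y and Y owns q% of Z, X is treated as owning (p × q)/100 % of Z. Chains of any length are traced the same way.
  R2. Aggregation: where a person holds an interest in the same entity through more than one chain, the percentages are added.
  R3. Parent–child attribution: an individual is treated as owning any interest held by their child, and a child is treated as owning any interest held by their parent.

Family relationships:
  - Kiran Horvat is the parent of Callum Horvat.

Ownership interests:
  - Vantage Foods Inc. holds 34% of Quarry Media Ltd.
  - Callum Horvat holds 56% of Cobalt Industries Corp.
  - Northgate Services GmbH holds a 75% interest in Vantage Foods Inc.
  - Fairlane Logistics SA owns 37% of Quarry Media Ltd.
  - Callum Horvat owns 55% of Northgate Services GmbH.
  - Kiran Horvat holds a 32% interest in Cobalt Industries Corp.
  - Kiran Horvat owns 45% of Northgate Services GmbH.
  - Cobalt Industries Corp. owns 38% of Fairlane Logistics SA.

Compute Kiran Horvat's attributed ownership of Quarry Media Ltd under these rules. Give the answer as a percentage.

37.8728%

By parent–child attribution (R3), Kiran Horvat is treated as also owning Callum Horvat's interest in Cobalt Industries Corp, giving 32% + 56% = 88%.
By parent–child attribution (R3), Kiran Horvat is treated as also owning Callum Horvat's interest in Northgate Services GmbH, giving 45% + 55% = 100%.
Chain via Cobalt Industries Corp. → Fairlane Logistics SA (R1): 88% × 38% × 37% = 12.3728% of Quarry Media Ltd.
Chain via Northgate Services GmbH → Vantage Foods Inc. (R1): 100% × 75% × 34% = 25.5% of Quarry Media Ltd.
Aggregating (R2): 12.3728% + 25.5% = 37.8728%.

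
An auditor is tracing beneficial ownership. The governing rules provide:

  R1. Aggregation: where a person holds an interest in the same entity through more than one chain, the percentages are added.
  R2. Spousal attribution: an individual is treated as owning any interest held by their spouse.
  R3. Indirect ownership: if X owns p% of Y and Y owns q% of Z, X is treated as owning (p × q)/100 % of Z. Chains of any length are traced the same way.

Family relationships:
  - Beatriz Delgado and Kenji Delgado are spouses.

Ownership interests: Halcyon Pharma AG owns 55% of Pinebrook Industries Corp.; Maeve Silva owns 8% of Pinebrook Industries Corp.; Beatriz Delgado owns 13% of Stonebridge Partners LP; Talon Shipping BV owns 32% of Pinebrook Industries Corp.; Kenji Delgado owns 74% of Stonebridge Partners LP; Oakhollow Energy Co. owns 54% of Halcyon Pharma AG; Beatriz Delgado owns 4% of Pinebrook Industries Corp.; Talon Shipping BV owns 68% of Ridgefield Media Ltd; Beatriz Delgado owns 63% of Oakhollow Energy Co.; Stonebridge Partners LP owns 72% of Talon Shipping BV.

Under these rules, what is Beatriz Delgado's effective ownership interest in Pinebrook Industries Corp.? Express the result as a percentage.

By spousal attribution (R2), Beatriz Delgado is treated as also owning Kenji Delgado's interest in Stonebridge Partners LP, giving 13% + 74% = 87%.
Chain via Stonebridge Partners LP → Talon Shipping BV (R3): 87% × 72% × 32% = 20.0448% of Pinebrook Industries Corp.
Chain via Oakhollow Energy Co. → Halcyon Pharma AG (R3): 63% × 54% × 55% = 18.711% of Pinebrook Industries Corp.
Direct interest in Pinebrook Industries Corp: 4%.
Aggregating (R1): 20.0448% + 18.711% + 4% = 42.7558%.

42.7558%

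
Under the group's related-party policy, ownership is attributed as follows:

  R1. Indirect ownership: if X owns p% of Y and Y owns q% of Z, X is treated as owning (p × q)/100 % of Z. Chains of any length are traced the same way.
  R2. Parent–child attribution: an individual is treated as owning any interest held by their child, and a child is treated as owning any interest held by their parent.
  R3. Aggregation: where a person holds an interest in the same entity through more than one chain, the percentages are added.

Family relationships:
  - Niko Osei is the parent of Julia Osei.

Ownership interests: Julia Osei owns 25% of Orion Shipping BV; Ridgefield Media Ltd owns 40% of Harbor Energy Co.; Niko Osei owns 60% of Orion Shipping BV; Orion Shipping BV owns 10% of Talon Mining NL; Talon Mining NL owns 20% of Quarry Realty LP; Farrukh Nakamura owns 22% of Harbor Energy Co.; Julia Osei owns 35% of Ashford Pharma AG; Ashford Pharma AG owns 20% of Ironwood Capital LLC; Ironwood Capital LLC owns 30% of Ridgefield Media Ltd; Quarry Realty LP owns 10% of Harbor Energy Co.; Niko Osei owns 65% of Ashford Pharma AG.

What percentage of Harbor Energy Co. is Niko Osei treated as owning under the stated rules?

By parent–child attribution (R2), Niko Osei is treated as also owning Julia Osei's interest in Ashford Pharma AG, giving 65% + 35% = 100%.
By parent–child attribution (R2), Niko Osei is treated as also owning Julia Osei's interest in Orion Shipping BV, giving 60% + 25% = 85%.
Chain via Ashford Pharma AG → Ironwood Capital LLC → Ridgefield Media Ltd (R1): 100% × 20% × 30% × 40% = 2.4% of Harbor Energy Co.
Chain via Orion Shipping BV → Talon Mining NL → Quarry Realty LP (R1): 85% × 10% × 20% × 10% = 0.17% of Harbor Energy Co.
Aggregating (R3): 2.4% + 0.17% = 2.57%.

2.57%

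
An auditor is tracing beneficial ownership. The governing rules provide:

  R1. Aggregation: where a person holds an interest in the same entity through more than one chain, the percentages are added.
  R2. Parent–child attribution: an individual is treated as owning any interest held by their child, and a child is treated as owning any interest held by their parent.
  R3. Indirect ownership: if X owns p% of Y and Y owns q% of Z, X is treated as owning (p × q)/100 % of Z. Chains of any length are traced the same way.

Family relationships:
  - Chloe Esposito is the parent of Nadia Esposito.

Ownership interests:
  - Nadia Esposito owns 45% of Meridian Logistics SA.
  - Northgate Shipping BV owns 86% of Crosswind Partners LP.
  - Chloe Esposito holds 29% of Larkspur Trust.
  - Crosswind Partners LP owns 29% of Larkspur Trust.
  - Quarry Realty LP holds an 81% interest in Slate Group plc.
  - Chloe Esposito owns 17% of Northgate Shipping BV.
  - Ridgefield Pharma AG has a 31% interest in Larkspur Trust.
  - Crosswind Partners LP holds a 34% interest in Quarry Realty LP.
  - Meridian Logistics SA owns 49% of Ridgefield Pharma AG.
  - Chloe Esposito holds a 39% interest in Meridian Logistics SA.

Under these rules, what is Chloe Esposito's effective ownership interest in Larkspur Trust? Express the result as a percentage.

45.9994%

By parent–child attribution (R2), Chloe Esposito is treated as also owning Nadia Esposito's interest in Meridian Logistics SA, giving 39% + 45% = 84%.
Chain via Northgate Shipping BV → Crosswind Partners LP (R3): 17% × 86% × 29% = 4.2398% of Larkspur Trust.
Chain via Meridian Logistics SA → Ridgefield Pharma AG (R3): 84% × 49% × 31% = 12.7596% of Larkspur Trust.
Direct interest in Larkspur Trust: 29%.
Aggregating (R1): 4.2398% + 12.7596% + 29% = 45.9994%.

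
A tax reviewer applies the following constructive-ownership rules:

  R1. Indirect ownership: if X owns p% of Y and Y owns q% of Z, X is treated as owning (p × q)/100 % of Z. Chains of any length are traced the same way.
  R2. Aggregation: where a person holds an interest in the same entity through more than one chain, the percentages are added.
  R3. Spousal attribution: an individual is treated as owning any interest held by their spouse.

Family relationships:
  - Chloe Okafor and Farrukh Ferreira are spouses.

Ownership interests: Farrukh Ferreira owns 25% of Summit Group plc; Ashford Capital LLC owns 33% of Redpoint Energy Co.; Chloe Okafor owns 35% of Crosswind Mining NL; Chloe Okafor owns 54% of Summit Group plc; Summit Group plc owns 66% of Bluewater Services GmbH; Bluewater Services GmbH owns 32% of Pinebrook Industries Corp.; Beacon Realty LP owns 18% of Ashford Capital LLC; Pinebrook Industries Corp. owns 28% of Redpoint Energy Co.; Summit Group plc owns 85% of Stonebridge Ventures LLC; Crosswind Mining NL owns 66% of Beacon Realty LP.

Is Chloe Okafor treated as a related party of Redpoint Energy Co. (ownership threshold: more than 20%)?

By spousal attribution (R3), Chloe Okafor is treated as also owning Farrukh Ferreira's interest in Summit Group plc, giving 54% + 25% = 79%.
Chain via Summit Group plc → Bluewater Services GmbH → Pinebrook Industries Corp. (R1): 79% × 66% × 32% × 28% = 4.671744% of Redpoint Energy Co.
Chain via Crosswind Mining NL → Beacon Realty LP → Ashford Capital LLC (R1): 35% × 66% × 18% × 33% = 1.37214% of Redpoint Energy Co.
Aggregating (R2): 4.671744% + 1.37214% = 6.043884%.
6.043884% does not exceed the 20% threshold, so Chloe is not a related party to Redpoint Energy Co.

No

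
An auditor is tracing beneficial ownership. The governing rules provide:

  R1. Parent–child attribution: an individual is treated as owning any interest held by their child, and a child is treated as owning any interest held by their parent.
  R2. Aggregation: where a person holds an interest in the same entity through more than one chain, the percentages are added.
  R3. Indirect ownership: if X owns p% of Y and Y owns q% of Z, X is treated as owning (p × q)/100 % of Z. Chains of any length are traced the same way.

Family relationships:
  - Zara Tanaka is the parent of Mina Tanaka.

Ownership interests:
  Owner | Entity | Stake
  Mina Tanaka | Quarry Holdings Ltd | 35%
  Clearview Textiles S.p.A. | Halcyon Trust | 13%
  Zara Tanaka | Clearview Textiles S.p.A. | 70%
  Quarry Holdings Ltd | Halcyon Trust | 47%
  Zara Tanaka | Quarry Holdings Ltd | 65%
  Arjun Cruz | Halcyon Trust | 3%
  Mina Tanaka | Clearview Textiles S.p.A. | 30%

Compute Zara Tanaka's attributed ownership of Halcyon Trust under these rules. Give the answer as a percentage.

60%

By parent–child attribution (R1), Zara Tanaka is treated as also owning Mina Tanaka's interest in Clearview Textiles S.p.A, giving 70% + 30% = 100%.
By parent–child attribution (R1), Zara Tanaka is treated as also owning Mina Tanaka's interest in Quarry Holdings Ltd, giving 65% + 35% = 100%.
Chain via Clearview Textiles S.p.A. (R3): 100% × 13% = 13% of Halcyon Trust.
Chain via Quarry Holdings Ltd (R3): 100% × 47% = 47% of Halcyon Trust.
Aggregating (R2): 13% + 47% = 60%.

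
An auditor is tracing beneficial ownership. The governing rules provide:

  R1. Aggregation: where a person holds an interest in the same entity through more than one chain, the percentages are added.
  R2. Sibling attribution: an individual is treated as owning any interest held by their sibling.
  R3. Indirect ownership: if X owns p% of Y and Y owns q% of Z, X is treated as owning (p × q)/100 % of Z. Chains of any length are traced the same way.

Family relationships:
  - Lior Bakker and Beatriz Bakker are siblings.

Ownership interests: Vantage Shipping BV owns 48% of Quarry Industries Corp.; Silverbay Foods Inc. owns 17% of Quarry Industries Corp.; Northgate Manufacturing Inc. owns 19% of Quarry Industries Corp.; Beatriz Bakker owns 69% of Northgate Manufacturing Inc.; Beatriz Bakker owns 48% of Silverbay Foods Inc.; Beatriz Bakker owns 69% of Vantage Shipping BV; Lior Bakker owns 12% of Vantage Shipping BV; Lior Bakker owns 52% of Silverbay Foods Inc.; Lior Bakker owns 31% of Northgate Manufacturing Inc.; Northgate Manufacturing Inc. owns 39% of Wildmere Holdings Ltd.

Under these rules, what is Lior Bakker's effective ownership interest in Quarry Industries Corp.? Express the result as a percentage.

74.88%

By sibling attribution (R2), Lior Bakker is treated as also owning Beatriz Bakker's interest in Northgate Manufacturing Inc, giving 31% + 69% = 100%.
By sibling attribution (R2), Lior Bakker is treated as also owning Beatriz Bakker's interest in Vantage Shipping BV, giving 12% + 69% = 81%.
By sibling attribution (R2), Lior Bakker is treated as also owning Beatriz Bakker's interest in Silverbay Foods Inc, giving 52% + 48% = 100%.
Chain via Northgate Manufacturing Inc. (R3): 100% × 19% = 19% of Quarry Industries Corp.
Chain via Vantage Shipping BV (R3): 81% × 48% = 38.88% of Quarry Industries Corp.
Chain via Silverbay Foods Inc. (R3): 100% × 17% = 17% of Quarry Industries Corp.
Aggregating (R1): 19% + 38.88% + 17% = 74.88%.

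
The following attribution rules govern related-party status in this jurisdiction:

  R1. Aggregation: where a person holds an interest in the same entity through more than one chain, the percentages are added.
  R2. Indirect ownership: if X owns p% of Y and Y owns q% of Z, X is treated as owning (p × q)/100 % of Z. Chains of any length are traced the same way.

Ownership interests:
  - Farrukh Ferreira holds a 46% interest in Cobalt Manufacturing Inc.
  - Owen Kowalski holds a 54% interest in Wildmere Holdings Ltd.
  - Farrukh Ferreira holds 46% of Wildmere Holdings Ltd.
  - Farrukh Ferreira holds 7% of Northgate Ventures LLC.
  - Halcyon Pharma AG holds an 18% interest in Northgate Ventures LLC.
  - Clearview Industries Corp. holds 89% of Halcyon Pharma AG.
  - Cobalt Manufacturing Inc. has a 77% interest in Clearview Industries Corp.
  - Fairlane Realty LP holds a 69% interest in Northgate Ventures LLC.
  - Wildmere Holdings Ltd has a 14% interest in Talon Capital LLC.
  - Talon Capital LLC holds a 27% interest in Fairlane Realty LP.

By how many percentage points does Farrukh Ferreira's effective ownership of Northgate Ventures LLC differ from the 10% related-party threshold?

Chain via Wildmere Holdings Ltd → Talon Capital LLC → Fairlane Realty LP (R2): 46% × 14% × 27% × 69% = 1.199772% of Northgate Ventures LLC.
Chain via Cobalt Manufacturing Inc. → Clearview Industries Corp. → Halcyon Pharma AG (R2): 46% × 77% × 89% × 18% = 5.674284% of Northgate Ventures LLC.
Direct interest in Northgate Ventures LLC: 7%.
Aggregating (R1): 1.199772% + 5.674284% + 7% = 13.874056%.
13.874056% exceeds the 10% threshold by 3.874056 percentage points.

3.874056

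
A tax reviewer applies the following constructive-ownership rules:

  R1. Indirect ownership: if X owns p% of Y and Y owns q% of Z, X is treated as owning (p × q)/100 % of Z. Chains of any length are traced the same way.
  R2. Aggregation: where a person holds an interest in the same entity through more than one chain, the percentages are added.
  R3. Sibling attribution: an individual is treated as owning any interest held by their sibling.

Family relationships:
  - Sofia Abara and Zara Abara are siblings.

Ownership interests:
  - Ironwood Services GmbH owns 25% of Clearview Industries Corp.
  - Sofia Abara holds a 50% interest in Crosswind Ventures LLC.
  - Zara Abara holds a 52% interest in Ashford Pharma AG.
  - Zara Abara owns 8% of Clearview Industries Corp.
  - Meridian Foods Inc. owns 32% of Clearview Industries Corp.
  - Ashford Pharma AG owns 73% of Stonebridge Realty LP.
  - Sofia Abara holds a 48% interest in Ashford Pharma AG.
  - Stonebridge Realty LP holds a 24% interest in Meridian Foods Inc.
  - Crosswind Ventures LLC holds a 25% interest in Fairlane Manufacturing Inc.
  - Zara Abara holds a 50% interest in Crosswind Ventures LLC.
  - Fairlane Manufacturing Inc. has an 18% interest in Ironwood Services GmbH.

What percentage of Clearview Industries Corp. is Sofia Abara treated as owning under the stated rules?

By sibling attribution (R3), Sofia Abara is treated as also owning Zara Abara's interest in Ashford Pharma AG, giving 48% + 52% = 100%.
By sibling attribution (R3), Sofia Abara is treated as also owning Zara Abara's interest in Crosswind Ventures LLC, giving 50% + 50% = 100%.
By sibling attribution (R3), Sofia Abara is treated as owning Zara Abara's 8% interest in Clearview Industries Corp.
Chain via Ashford Pharma AG → Stonebridge Realty LP → Meridian Foods Inc. (R1): 100% × 73% × 24% × 32% = 5.6064% of Clearview Industries Corp.
Chain via Crosswind Ventures LLC → Fairlane Manufacturing Inc. → Ironwood Services GmbH (R1): 100% × 25% × 18% × 25% = 1.125% of Clearview Industries Corp.
Direct interest in Clearview Industries Corp: 8%.
Aggregating (R2): 5.6064% + 1.125% + 8% = 14.7314%.

14.7314%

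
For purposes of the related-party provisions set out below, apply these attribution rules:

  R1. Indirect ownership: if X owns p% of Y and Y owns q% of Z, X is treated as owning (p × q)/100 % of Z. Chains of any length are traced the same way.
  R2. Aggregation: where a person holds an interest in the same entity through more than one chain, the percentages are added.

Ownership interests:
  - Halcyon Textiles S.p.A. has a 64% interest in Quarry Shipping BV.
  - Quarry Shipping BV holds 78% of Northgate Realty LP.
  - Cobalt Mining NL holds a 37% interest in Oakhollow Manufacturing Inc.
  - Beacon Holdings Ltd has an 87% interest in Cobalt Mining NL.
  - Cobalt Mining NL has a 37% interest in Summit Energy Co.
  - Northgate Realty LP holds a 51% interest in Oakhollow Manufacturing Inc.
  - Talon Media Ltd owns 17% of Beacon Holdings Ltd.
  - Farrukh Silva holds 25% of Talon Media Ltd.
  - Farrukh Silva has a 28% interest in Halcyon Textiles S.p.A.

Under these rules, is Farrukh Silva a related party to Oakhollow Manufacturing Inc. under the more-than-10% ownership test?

Chain via Talon Media Ltd → Beacon Holdings Ltd → Cobalt Mining NL (R1): 25% × 17% × 87% × 37% = 1.368075% of Oakhollow Manufacturing Inc.
Chain via Halcyon Textiles S.p.A. → Quarry Shipping BV → Northgate Realty LP (R1): 28% × 64% × 78% × 51% = 7.128576% of Oakhollow Manufacturing Inc.
Aggregating (R2): 1.368075% + 7.128576% = 8.496651%.
8.496651% does not exceed the 10% threshold, so Farrukh is not a related party to Oakhollow Manufacturing Inc.

No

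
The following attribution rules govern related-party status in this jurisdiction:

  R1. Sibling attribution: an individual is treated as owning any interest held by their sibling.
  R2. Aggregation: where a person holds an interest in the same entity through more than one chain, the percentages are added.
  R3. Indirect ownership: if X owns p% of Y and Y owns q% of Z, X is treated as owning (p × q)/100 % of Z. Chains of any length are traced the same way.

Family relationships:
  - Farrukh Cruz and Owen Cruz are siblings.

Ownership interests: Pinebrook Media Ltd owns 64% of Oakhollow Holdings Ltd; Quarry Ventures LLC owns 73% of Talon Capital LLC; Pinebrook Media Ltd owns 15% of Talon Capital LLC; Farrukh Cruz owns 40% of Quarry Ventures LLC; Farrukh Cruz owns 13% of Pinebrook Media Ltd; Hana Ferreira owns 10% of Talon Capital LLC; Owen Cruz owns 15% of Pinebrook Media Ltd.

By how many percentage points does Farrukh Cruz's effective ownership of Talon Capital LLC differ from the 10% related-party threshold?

23.4

By sibling attribution (R1), Farrukh Cruz is treated as also owning Owen Cruz's interest in Pinebrook Media Ltd, giving 13% + 15% = 28%.
Chain via Quarry Ventures LLC (R3): 40% × 73% = 29.2% of Talon Capital LLC.
Chain via Pinebrook Media Ltd (R3): 28% × 15% = 4.2% of Talon Capital LLC.
Aggregating (R2): 29.2% + 4.2% = 33.4%.
33.4% exceeds the 10% threshold by 23.4 percentage points.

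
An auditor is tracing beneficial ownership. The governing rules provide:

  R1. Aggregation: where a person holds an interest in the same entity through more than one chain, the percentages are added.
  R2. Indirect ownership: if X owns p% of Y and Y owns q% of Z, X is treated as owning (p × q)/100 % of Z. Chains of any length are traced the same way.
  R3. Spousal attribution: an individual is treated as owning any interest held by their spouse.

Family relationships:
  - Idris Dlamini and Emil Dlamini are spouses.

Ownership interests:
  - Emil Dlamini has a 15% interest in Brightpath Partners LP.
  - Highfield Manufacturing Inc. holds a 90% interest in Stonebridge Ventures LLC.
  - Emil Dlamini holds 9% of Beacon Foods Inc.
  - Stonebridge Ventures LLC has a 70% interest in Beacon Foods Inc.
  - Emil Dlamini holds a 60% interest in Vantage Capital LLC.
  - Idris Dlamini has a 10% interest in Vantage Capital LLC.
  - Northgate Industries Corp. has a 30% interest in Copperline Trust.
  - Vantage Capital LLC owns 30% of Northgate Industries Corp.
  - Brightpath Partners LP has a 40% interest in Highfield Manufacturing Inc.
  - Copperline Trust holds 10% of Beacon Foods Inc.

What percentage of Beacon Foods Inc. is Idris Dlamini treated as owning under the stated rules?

By spousal attribution (R3), Idris Dlamini is treated as also owning Emil Dlamini's interest in Vantage Capital LLC, giving 10% + 60% = 70%.
By spousal attribution (R3), Idris Dlamini is treated as owning Emil Dlamini's 15% interest in Brightpath Partners LP.
By spousal attribution (R3), Idris Dlamini is treated as owning Emil Dlamini's 9% interest in Beacon Foods Inc.
Chain via Vantage Capital LLC → Northgate Industries Corp. → Copperline Trust (R2): 70% × 30% × 30% × 10% = 0.63% of Beacon Foods Inc.
Chain via Brightpath Partners LP → Highfield Manufacturing Inc. → Stonebridge Ventures LLC (R2): 15% × 40% × 90% × 70% = 3.78% of Beacon Foods Inc.
Direct interest in Beacon Foods Inc: 9%.
Aggregating (R1): 0.63% + 3.78% + 9% = 13.41%.

13.41%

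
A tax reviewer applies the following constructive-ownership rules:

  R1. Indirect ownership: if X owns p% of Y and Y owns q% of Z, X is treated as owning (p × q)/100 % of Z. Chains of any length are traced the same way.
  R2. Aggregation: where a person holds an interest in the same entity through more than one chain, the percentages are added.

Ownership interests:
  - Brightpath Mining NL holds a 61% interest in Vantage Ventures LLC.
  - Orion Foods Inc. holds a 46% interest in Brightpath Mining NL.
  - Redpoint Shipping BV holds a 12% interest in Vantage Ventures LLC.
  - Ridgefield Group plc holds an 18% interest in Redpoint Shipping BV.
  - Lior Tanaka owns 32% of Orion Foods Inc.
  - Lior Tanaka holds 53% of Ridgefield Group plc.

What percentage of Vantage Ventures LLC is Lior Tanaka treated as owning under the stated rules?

Chain via Ridgefield Group plc → Redpoint Shipping BV (R1): 53% × 18% × 12% = 1.1448% of Vantage Ventures LLC.
Chain via Orion Foods Inc. → Brightpath Mining NL (R1): 32% × 46% × 61% = 8.9792% of Vantage Ventures LLC.
Aggregating (R2): 1.1448% + 8.9792% = 10.124%.

10.124%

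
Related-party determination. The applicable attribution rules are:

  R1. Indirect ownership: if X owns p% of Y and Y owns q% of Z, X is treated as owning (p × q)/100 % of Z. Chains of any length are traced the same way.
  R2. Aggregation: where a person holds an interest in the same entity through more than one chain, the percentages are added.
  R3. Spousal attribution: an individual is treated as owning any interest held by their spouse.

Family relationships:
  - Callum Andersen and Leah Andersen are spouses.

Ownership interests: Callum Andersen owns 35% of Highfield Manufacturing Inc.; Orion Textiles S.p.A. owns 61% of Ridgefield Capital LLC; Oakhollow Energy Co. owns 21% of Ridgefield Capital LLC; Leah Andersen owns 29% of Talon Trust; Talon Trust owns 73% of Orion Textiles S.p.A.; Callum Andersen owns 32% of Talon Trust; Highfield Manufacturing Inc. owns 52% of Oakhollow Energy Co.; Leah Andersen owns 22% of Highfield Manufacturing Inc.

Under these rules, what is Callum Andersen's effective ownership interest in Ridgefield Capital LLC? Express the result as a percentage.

33.3877%

By spousal attribution (R3), Callum Andersen is treated as also owning Leah Andersen's interest in Talon Trust, giving 32% + 29% = 61%.
By spousal attribution (R3), Callum Andersen is treated as also owning Leah Andersen's interest in Highfield Manufacturing Inc, giving 35% + 22% = 57%.
Chain via Talon Trust → Orion Textiles S.p.A. (R1): 61% × 73% × 61% = 27.1633% of Ridgefield Capital LLC.
Chain via Highfield Manufacturing Inc. → Oakhollow Energy Co. (R1): 57% × 52% × 21% = 6.2244% of Ridgefield Capital LLC.
Aggregating (R2): 27.1633% + 6.2244% = 33.3877%.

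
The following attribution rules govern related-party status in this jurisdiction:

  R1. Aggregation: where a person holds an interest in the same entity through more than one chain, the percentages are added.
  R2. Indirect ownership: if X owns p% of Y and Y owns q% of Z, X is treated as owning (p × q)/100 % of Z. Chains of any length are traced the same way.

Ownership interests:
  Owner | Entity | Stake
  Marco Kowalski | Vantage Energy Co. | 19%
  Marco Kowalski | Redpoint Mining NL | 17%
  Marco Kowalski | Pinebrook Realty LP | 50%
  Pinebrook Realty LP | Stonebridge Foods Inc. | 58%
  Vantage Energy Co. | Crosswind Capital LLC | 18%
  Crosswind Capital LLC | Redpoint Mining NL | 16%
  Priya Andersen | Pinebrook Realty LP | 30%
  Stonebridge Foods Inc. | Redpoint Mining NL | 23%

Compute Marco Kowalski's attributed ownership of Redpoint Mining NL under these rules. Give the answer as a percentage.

Chain via Vantage Energy Co. → Crosswind Capital LLC (R2): 19% × 18% × 16% = 0.5472% of Redpoint Mining NL.
Chain via Pinebrook Realty LP → Stonebridge Foods Inc. (R2): 50% × 58% × 23% = 6.67% of Redpoint Mining NL.
Direct interest in Redpoint Mining NL: 17%.
Aggregating (R1): 0.5472% + 6.67% + 17% = 24.2172%.

24.2172%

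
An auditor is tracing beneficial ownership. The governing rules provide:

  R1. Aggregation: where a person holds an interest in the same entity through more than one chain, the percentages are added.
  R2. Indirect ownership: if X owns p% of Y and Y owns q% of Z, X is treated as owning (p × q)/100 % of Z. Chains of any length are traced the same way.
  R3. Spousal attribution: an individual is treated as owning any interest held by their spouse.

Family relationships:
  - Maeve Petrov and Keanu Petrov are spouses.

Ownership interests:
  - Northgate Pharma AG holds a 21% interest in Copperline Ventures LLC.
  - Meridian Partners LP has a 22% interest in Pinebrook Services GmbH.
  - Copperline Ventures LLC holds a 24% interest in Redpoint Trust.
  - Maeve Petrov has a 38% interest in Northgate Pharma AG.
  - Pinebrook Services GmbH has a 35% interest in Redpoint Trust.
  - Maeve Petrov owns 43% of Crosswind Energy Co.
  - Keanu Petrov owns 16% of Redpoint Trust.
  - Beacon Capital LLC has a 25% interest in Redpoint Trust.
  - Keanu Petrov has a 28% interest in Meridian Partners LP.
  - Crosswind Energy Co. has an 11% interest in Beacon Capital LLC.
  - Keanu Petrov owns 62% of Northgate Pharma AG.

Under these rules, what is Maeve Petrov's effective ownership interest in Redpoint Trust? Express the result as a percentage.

24.3785%

By spousal attribution (R3), Maeve Petrov is treated as also owning Keanu Petrov's interest in Northgate Pharma AG, giving 38% + 62% = 100%.
By spousal attribution (R3), Maeve Petrov is treated as owning Keanu Petrov's 28% interest in Meridian Partners LP.
By spousal attribution (R3), Maeve Petrov is treated as owning Keanu Petrov's 16% interest in Redpoint Trust.
Chain via Crosswind Energy Co. → Beacon Capital LLC (R2): 43% × 11% × 25% = 1.1825% of Redpoint Trust.
Chain via Northgate Pharma AG → Copperline Ventures LLC (R2): 100% × 21% × 24% = 5.04% of Redpoint Trust.
Chain via Meridian Partners LP → Pinebrook Services GmbH (R2): 28% × 22% × 35% = 2.156% of Redpoint Trust.
Direct interest in Redpoint Trust: 16%.
Aggregating (R1): 1.1825% + 5.04% + 2.156% + 16% = 24.3785%.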